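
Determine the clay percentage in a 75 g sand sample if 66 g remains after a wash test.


Formula: Clay% = (W_total - W_washed) / W_total * 100
Clay mass = 75 - 66 = 9 g
Clay% = 9 / 75 * 100 = 12.0000%

Answer: 12.0000%


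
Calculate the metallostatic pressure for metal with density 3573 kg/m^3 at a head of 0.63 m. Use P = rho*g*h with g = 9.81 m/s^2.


Formula: P = rho * g * h
rho * g = 3573 * 9.81 = 35051.13 N/m^3
P = 35051.13 * 0.63 = 22082.2119 Pa

Answer: 22082.2119 Pa


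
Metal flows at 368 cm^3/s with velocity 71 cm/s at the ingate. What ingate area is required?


Formula: A_ingate = Q / v  (continuity equation)
A = 368 cm^3/s / 71 cm/s = 5.1831 cm^2

5.1831 cm^2


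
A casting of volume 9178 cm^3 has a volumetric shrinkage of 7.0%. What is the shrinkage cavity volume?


Formula: V_shrink = V_casting * shrinkage_pct / 100
V_shrink = 9178 cm^3 * 7.0 / 100 = 642.4600 cm^3


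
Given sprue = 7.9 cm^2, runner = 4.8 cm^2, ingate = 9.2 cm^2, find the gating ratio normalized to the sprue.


Sprue:Runner:Ingate = 1 : 4.8/7.9 : 9.2/7.9 = 1:0.61:1.16

Answer: 1:0.61:1.16


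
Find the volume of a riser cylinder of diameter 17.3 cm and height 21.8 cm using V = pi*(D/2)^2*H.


Formula: V = pi * (D/2)^2 * H  (cylinder volume)
Radius = D/2 = 17.3/2 = 8.65 cm
V = pi * 8.65^2 * 21.8 = 5124.3476 cm^3

Final answer: 5124.3476 cm^3


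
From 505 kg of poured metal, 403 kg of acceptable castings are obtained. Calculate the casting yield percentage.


Formula: Casting Yield = (W_good / W_total) * 100
Yield = (403 kg / 505 kg) * 100 = 79.8020%

Final answer: 79.8020%


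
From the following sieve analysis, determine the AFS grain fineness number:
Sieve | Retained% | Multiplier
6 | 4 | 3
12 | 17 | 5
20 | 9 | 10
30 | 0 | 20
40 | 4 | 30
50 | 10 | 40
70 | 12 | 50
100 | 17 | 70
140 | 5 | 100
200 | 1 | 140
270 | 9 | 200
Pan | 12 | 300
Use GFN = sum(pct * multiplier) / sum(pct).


Formula: GFN = sum(pct * multiplier) / sum(pct)
sum(pct * multiplier) = 8537
sum(pct) = 100
GFN = 8537 / 100 = 85.37

85.37


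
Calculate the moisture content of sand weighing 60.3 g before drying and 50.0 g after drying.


Formula: MC = (W_wet - W_dry) / W_wet * 100
Water mass = 60.3 - 50.0 = 10.3 g
MC = 10.3 / 60.3 * 100 = 17.0813%

Answer: 17.0813%


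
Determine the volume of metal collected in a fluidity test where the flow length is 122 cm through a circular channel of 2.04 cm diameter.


Formula: V = pi * (d/2)^2 * L  (cylinder volume)
Radius = 2.04/2 = 1.02 cm
V = pi * 1.02^2 * 122 = 398.7586 cm^3

Final answer: 398.7586 cm^3


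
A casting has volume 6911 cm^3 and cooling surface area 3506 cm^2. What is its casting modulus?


Formula: Casting Modulus M = V / A
M = 6911 cm^3 / 3506 cm^2 = 1.9712 cm

Answer: 1.9712 cm


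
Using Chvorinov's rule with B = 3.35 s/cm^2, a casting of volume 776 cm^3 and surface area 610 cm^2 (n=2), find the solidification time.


Formula: t_s = B * (V/A)^n  (Chvorinov's rule, n=2)
Modulus M = V/A = 776/610 = 1.272131 cm
M^2 = 1.272131^2 = 1.618317 cm^2
t_s = 3.35 * 1.618317 = 5.4214 s

Answer: 5.4214 s


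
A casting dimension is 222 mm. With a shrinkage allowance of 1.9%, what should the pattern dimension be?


Formula: L_pattern = L_casting * (1 + shrinkage_rate/100)
Shrinkage factor = 1 + 1.9/100 = 1.019
L_pattern = 222 mm * 1.019 = 226.2180 mm


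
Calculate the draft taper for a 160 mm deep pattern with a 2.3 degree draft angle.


Formula: taper = depth * tan(draft_angle)
tan(2.3 deg) = 0.0401641
taper = 160 mm * 0.0401641 = 6.4263 mm

Final answer: 6.4263 mm


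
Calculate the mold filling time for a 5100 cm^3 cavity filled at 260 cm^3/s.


Formula: t_fill = V_mold / Q_flow
t = 5100 cm^3 / 260 cm^3/s = 19.6154 s

Final answer: 19.6154 s


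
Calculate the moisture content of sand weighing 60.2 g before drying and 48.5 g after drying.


Formula: MC = (W_wet - W_dry) / W_wet * 100
Water mass = 60.2 - 48.5 = 11.7 g
MC = 11.7 / 60.2 * 100 = 19.4352%


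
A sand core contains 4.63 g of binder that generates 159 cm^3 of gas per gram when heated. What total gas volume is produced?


Formula: V_gas = W_binder * gas_evolution_rate
V = 4.63 g * 159 cm^3/g = 736.1700 cm^3


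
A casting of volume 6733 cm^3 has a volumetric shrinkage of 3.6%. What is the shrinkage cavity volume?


Formula: V_shrink = V_casting * shrinkage_pct / 100
V_shrink = 6733 cm^3 * 3.6 / 100 = 242.3880 cm^3

Final answer: 242.3880 cm^3


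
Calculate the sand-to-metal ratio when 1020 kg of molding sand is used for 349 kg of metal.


Formula: Sand-to-Metal Ratio = W_sand / W_metal
Ratio = 1020 kg / 349 kg = 2.9226


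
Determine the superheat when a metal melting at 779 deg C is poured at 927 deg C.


Formula: Superheat = T_pour - T_melt
Superheat = 927 - 779 = 148 deg C

Answer: 148 deg C


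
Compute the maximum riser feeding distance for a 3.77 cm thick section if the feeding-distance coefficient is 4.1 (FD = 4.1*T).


Formula: FD = 4.1 * T  (riser feeding-distance rule)
FD = 4.1 * 3.77 cm = 15.4570 cm

15.4570 cm


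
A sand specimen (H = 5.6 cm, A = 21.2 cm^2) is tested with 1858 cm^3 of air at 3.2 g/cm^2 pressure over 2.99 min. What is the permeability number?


Formula: Permeability Number P = (V * H) / (p * A * t)
Numerator: V * H = 1858 * 5.6 = 10404.8
Denominator: p * A * t = 3.2 * 21.2 * 2.99 = 202.8416
P = 10404.8 / 202.8416 = 51.2952

Final answer: 51.2952


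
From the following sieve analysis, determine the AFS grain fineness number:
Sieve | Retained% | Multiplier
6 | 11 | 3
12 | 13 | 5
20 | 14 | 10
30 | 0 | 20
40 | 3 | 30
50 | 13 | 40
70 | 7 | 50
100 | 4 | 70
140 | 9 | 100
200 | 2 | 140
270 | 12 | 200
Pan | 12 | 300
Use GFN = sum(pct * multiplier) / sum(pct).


Formula: GFN = sum(pct * multiplier) / sum(pct)
sum(pct * multiplier) = 8658
sum(pct) = 100
GFN = 8658 / 100 = 86.58

Final answer: 86.58


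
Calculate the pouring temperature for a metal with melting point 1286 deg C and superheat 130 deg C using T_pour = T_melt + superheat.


Formula: T_pour = T_melt + Superheat
T_pour = 1286 + 130 = 1416 deg C

Final answer: 1416 deg C


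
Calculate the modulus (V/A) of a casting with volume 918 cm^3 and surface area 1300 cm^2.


Formula: Casting Modulus M = V / A
M = 918 cm^3 / 1300 cm^2 = 0.7062 cm


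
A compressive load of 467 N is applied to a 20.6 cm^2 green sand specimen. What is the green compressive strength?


Formula: Compressive Strength = Force / Area
Strength = 467 N / 20.6 cm^2 = 22.6699 N/cm^2

22.6699 N/cm^2


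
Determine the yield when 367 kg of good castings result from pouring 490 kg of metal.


Formula: Casting Yield = (W_good / W_total) * 100
Yield = (367 kg / 490 kg) * 100 = 74.8980%

74.8980%


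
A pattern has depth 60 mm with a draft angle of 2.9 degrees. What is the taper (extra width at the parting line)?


Formula: taper = depth * tan(draft_angle)
tan(2.9 deg) = 0.0506578
taper = 60 mm * 0.0506578 = 3.0395 mm


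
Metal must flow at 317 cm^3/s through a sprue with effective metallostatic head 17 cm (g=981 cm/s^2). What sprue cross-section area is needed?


Formula: v = sqrt(2*g*h), A = Q/v
Velocity: v = sqrt(2 * 981 * 17) = sqrt(33354) = 182.6308 cm/s
Sprue area: A = Q / v = 317 / 182.6308 = 1.7357 cm^2

1.7357 cm^2


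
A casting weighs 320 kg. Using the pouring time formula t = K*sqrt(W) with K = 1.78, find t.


Formula: t = K * sqrt(W)
sqrt(W) = sqrt(320) = 17.88854
t = 1.78 * 17.88854 = 31.8416 s

Final answer: 31.8416 s


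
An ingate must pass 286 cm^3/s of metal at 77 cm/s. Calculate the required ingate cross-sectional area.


Formula: A_ingate = Q / v  (continuity equation)
A = 286 cm^3/s / 77 cm/s = 3.7143 cm^2


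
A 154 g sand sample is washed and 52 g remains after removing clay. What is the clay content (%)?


Formula: Clay% = (W_total - W_washed) / W_total * 100
Clay mass = 154 - 52 = 102 g
Clay% = 102 / 154 * 100 = 66.2338%

Answer: 66.2338%


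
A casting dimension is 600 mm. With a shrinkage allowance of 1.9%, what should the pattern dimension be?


Formula: L_pattern = L_casting * (1 + shrinkage_rate/100)
Shrinkage factor = 1 + 1.9/100 = 1.019
L_pattern = 600 mm * 1.019 = 611.4000 mm

Answer: 611.4000 mm


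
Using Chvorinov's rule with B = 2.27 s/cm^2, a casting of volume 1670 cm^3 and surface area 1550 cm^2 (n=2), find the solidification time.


Formula: t_s = B * (V/A)^n  (Chvorinov's rule, n=2)
Modulus M = V/A = 1670/1550 = 1.077419 cm
M^2 = 1.077419^2 = 1.160832 cm^2
t_s = 2.27 * 1.160832 = 2.6351 s

Final answer: 2.6351 s


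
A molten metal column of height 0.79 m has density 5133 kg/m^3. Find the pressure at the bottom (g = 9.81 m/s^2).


Formula: P = rho * g * h
rho * g = 5133 * 9.81 = 50354.73 N/m^3
P = 50354.73 * 0.79 = 39780.2367 Pa


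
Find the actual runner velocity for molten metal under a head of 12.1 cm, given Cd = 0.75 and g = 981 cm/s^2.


Formula: v = Cd * sqrt(2 * g * h)  (Torricelli with discharge coefficient)
2*g*h = 2 * 981 * 12.1 = 23740.2 cm^2/s^2
sqrt(23740.2) = 154.07855 cm/s
v = 0.75 * 154.07855 = 115.5589 cm/s

Answer: 115.5589 cm/s


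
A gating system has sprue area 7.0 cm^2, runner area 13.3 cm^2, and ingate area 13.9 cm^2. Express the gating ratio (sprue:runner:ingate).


Sprue:Runner:Ingate = 1 : 13.3/7.0 : 13.9/7.0 = 1:1.90:1.99

Final answer: 1:1.90:1.99


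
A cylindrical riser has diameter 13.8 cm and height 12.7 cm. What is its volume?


Formula: V = pi * (D/2)^2 * H  (cylinder volume)
Radius = D/2 = 13.8/2 = 6.9 cm
V = pi * 6.9^2 * 12.7 = 1899.5546 cm^3

Final answer: 1899.5546 cm^3


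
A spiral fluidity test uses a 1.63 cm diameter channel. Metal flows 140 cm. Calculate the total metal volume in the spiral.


Formula: V = pi * (d/2)^2 * L  (cylinder volume)
Radius = 1.63/2 = 0.815 cm
V = pi * 0.815^2 * 140 = 292.1414 cm^3

292.1414 cm^3


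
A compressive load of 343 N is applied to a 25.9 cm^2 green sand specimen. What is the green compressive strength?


Formula: Compressive Strength = Force / Area
Strength = 343 N / 25.9 cm^2 = 13.2432 N/cm^2

13.2432 N/cm^2


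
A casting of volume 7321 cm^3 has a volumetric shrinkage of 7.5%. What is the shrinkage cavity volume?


Formula: V_shrink = V_casting * shrinkage_pct / 100
V_shrink = 7321 cm^3 * 7.5 / 100 = 549.0750 cm^3

549.0750 cm^3


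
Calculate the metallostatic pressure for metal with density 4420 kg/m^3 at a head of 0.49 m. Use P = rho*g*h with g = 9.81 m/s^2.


Formula: P = rho * g * h
rho * g = 4420 * 9.81 = 43360.2 N/m^3
P = 43360.2 * 0.49 = 21246.4980 Pa

21246.4980 Pa


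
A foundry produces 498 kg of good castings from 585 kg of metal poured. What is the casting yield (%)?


Formula: Casting Yield = (W_good / W_total) * 100
Yield = (498 kg / 585 kg) * 100 = 85.1282%

Answer: 85.1282%


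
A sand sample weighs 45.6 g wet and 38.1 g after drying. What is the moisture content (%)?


Formula: MC = (W_wet - W_dry) / W_wet * 100
Water mass = 45.6 - 38.1 = 7.5 g
MC = 7.5 / 45.6 * 100 = 16.4474%

Final answer: 16.4474%


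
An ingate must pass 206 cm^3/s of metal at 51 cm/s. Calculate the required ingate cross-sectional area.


Formula: A_ingate = Q / v  (continuity equation)
A = 206 cm^3/s / 51 cm/s = 4.0392 cm^2

Final answer: 4.0392 cm^2


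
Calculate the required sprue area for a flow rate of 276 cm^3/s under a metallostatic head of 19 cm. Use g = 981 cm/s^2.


Formula: v = sqrt(2*g*h), A = Q/v
Velocity: v = sqrt(2 * 981 * 19) = sqrt(37278) = 193.0751 cm/s
Sprue area: A = Q / v = 276 / 193.0751 = 1.4295 cm^2

1.4295 cm^2


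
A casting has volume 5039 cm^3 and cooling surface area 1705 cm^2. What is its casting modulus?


Formula: Casting Modulus M = V / A
M = 5039 cm^3 / 1705 cm^2 = 2.9554 cm

2.9554 cm


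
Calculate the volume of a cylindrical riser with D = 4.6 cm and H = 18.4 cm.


Formula: V = pi * (D/2)^2 * H  (cylinder volume)
Radius = D/2 = 4.6/2 = 2.3 cm
V = pi * 2.3^2 * 18.4 = 305.7901 cm^3

Final answer: 305.7901 cm^3


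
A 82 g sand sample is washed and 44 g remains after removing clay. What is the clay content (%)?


Formula: Clay% = (W_total - W_washed) / W_total * 100
Clay mass = 82 - 44 = 38 g
Clay% = 38 / 82 * 100 = 46.3415%


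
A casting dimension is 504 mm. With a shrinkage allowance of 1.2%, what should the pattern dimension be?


Formula: L_pattern = L_casting * (1 + shrinkage_rate/100)
Shrinkage factor = 1 + 1.2/100 = 1.012
L_pattern = 504 mm * 1.012 = 510.0480 mm


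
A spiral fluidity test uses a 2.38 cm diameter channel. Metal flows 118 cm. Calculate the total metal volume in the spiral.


Formula: V = pi * (d/2)^2 * L  (cylinder volume)
Radius = 2.38/2 = 1.19 cm
V = pi * 1.19^2 * 118 = 524.9595 cm^3

524.9595 cm^3


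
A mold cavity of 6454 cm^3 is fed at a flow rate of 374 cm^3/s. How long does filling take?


Formula: t_fill = V_mold / Q_flow
t = 6454 cm^3 / 374 cm^3/s = 17.2567 s

17.2567 s


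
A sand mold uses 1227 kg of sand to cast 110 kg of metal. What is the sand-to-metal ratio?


Formula: Sand-to-Metal Ratio = W_sand / W_metal
Ratio = 1227 kg / 110 kg = 11.1545


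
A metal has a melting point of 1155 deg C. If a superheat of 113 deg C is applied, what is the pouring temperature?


Formula: T_pour = T_melt + Superheat
T_pour = 1155 + 113 = 1268 deg C


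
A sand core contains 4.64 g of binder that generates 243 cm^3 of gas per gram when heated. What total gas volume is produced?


Formula: V_gas = W_binder * gas_evolution_rate
V = 4.64 g * 243 cm^3/g = 1127.5200 cm^3

1127.5200 cm^3


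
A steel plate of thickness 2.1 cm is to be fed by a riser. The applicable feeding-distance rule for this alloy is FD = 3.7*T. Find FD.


Formula: FD = 3.7 * T  (riser feeding-distance rule)
FD = 3.7 * 2.1 cm = 7.7700 cm

Final answer: 7.7700 cm


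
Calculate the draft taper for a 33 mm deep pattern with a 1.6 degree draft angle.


Formula: taper = depth * tan(draft_angle)
tan(1.6 deg) = 0.0279325
taper = 33 mm * 0.0279325 = 0.9218 mm


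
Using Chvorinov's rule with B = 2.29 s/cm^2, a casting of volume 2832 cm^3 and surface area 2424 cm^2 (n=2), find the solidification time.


Formula: t_s = B * (V/A)^n  (Chvorinov's rule, n=2)
Modulus M = V/A = 2832/2424 = 1.168317 cm
M^2 = 1.168317^2 = 1.364965 cm^2
t_s = 2.29 * 1.364965 = 3.1258 s

Final answer: 3.1258 s


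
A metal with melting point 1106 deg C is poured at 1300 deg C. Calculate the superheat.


Formula: Superheat = T_pour - T_melt
Superheat = 1300 - 1106 = 194 deg C

Final answer: 194 deg C


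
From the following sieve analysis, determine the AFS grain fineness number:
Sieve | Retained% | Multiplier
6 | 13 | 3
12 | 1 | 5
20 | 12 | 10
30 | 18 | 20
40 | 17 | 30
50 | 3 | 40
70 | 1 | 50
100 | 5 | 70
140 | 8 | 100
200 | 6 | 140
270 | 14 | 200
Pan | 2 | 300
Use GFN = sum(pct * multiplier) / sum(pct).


Formula: GFN = sum(pct * multiplier) / sum(pct)
sum(pct * multiplier) = 6594
sum(pct) = 100
GFN = 6594 / 100 = 65.94

65.94


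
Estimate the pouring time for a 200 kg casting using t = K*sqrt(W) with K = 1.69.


Formula: t = K * sqrt(W)
sqrt(W) = sqrt(200) = 14.14214
t = 1.69 * 14.14214 = 23.9002 s

23.9002 s


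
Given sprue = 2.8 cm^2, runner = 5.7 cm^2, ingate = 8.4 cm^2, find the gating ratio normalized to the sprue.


Sprue:Runner:Ingate = 1 : 5.7/2.8 : 8.4/2.8 = 1:2.04:3.00

Final answer: 1:2.04:3.00


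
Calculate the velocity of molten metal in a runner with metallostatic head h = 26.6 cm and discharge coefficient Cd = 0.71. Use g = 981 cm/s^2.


Formula: v = Cd * sqrt(2 * g * h)  (Torricelli with discharge coefficient)
2*g*h = 2 * 981 * 26.6 = 52189.2 cm^2/s^2
sqrt(52189.2) = 228.44956 cm/s
v = 0.71 * 228.44956 = 162.1992 cm/s

Final answer: 162.1992 cm/s


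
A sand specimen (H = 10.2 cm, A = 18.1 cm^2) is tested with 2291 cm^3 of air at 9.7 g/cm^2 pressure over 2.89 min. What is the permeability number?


Formula: Permeability Number P = (V * H) / (p * A * t)
Numerator: V * H = 2291 * 10.2 = 23368.2
Denominator: p * A * t = 9.7 * 18.1 * 2.89 = 507.3973
P = 23368.2 / 507.3973 = 46.0550

Final answer: 46.0550


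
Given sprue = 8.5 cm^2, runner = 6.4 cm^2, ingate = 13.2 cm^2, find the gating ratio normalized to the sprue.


Sprue:Runner:Ingate = 1 : 6.4/8.5 : 13.2/8.5 = 1:0.75:1.55

Final answer: 1:0.75:1.55


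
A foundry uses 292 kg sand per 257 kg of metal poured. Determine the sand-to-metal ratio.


Formula: Sand-to-Metal Ratio = W_sand / W_metal
Ratio = 292 kg / 257 kg = 1.1362

1.1362


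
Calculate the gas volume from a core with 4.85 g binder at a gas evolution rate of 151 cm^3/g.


Formula: V_gas = W_binder * gas_evolution_rate
V = 4.85 g * 151 cm^3/g = 732.3500 cm^3

732.3500 cm^3


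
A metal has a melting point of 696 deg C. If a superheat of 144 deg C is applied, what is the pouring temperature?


Formula: T_pour = T_melt + Superheat
T_pour = 696 + 144 = 840 deg C

840 deg C


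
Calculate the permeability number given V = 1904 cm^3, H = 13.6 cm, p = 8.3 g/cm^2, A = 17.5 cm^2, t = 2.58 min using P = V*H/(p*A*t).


Formula: Permeability Number P = (V * H) / (p * A * t)
Numerator: V * H = 1904 * 13.6 = 25894.4
Denominator: p * A * t = 8.3 * 17.5 * 2.58 = 374.745
P = 25894.4 / 374.745 = 69.0987


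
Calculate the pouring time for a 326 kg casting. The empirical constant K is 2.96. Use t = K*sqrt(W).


Formula: t = K * sqrt(W)
sqrt(W) = sqrt(326) = 18.05547
t = 2.96 * 18.05547 = 53.4442 s

Answer: 53.4442 s


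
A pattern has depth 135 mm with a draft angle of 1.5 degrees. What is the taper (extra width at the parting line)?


Formula: taper = depth * tan(draft_angle)
tan(1.5 deg) = 0.0261859
taper = 135 mm * 0.0261859 = 3.5351 mm


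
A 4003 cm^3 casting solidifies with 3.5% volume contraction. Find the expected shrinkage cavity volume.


Formula: V_shrink = V_casting * shrinkage_pct / 100
V_shrink = 4003 cm^3 * 3.5 / 100 = 140.1050 cm^3

Final answer: 140.1050 cm^3


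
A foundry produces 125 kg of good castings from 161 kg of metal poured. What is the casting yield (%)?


Formula: Casting Yield = (W_good / W_total) * 100
Yield = (125 kg / 161 kg) * 100 = 77.6398%

Answer: 77.6398%


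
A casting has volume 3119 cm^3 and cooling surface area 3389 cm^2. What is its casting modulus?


Formula: Casting Modulus M = V / A
M = 3119 cm^3 / 3389 cm^2 = 0.9203 cm

Final answer: 0.9203 cm


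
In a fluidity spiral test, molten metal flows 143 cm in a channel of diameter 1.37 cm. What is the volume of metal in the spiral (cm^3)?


Formula: V = pi * (d/2)^2 * L  (cylinder volume)
Radius = 1.37/2 = 0.685 cm
V = pi * 0.685^2 * 143 = 210.7983 cm^3


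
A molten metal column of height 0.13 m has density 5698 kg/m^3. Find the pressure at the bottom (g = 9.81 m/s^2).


Formula: P = rho * g * h
rho * g = 5698 * 9.81 = 55897.38 N/m^3
P = 55897.38 * 0.13 = 7266.6594 Pa

Answer: 7266.6594 Pa


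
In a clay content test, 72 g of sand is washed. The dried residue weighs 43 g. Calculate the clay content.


Formula: Clay% = (W_total - W_washed) / W_total * 100
Clay mass = 72 - 43 = 29 g
Clay% = 29 / 72 * 100 = 40.2778%

Final answer: 40.2778%


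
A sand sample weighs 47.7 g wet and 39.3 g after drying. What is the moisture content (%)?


Formula: MC = (W_wet - W_dry) / W_wet * 100
Water mass = 47.7 - 39.3 = 8.4 g
MC = 8.4 / 47.7 * 100 = 17.6101%


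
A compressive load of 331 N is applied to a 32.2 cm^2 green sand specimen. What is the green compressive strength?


Formula: Compressive Strength = Force / Area
Strength = 331 N / 32.2 cm^2 = 10.2795 N/cm^2

10.2795 N/cm^2


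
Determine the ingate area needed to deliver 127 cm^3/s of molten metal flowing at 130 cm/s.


Formula: A_ingate = Q / v  (continuity equation)
A = 127 cm^3/s / 130 cm/s = 0.9769 cm^2


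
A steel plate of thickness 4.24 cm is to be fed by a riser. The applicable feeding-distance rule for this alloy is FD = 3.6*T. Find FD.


Formula: FD = 3.6 * T  (riser feeding-distance rule)
FD = 3.6 * 4.24 cm = 15.2640 cm

Final answer: 15.2640 cm


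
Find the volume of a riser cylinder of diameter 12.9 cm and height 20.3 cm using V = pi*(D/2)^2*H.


Formula: V = pi * (D/2)^2 * H  (cylinder volume)
Radius = D/2 = 12.9/2 = 6.45 cm
V = pi * 6.45^2 * 20.3 = 2653.1716 cm^3


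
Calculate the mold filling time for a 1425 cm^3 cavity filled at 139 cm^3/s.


Formula: t_fill = V_mold / Q_flow
t = 1425 cm^3 / 139 cm^3/s = 10.2518 s

Answer: 10.2518 s


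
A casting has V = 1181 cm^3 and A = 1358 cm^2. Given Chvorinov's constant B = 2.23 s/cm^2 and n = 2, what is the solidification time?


Formula: t_s = B * (V/A)^n  (Chvorinov's rule, n=2)
Modulus M = V/A = 1181/1358 = 0.869661 cm
M^2 = 0.869661^2 = 0.756310 cm^2
t_s = 2.23 * 0.756310 = 1.6866 s


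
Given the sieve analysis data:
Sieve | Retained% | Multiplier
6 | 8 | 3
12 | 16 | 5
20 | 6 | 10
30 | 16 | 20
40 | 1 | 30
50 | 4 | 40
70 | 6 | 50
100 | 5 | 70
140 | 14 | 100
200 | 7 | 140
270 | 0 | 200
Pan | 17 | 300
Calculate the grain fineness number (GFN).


Formula: GFN = sum(pct * multiplier) / sum(pct)
sum(pct * multiplier) = 8804
sum(pct) = 100
GFN = 8804 / 100 = 88.04

88.04


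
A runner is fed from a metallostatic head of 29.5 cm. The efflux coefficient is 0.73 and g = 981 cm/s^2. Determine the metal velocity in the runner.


Formula: v = Cd * sqrt(2 * g * h)  (Torricelli with discharge coefficient)
2*g*h = 2 * 981 * 29.5 = 57879.0 cm^2/s^2
sqrt(57879.0) = 240.58055 cm/s
v = 0.73 * 240.58055 = 175.6238 cm/s

Final answer: 175.6238 cm/s


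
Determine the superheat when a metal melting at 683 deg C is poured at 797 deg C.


Formula: Superheat = T_pour - T_melt
Superheat = 797 - 683 = 114 deg C

Final answer: 114 deg C


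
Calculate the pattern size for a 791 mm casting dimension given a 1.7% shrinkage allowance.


Formula: L_pattern = L_casting * (1 + shrinkage_rate/100)
Shrinkage factor = 1 + 1.7/100 = 1.017
L_pattern = 791 mm * 1.017 = 804.4470 mm


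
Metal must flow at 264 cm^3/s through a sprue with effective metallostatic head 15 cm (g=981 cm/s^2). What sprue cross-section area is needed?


Formula: v = sqrt(2*g*h), A = Q/v
Velocity: v = sqrt(2 * 981 * 15) = sqrt(29430) = 171.5517 cm/s
Sprue area: A = Q / v = 264 / 171.5517 = 1.5389 cm^2

1.5389 cm^2


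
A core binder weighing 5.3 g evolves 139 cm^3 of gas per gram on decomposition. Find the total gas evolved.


Formula: V_gas = W_binder * gas_evolution_rate
V = 5.3 g * 139 cm^3/g = 736.7000 cm^3

Answer: 736.7000 cm^3


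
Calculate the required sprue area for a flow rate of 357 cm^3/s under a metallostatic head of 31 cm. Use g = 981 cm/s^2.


Formula: v = sqrt(2*g*h), A = Q/v
Velocity: v = sqrt(2 * 981 * 31) = sqrt(60822) = 246.6212 cm/s
Sprue area: A = Q / v = 357 / 246.6212 = 1.4476 cm^2

Answer: 1.4476 cm^2


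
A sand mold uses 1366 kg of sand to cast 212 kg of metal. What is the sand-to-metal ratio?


Formula: Sand-to-Metal Ratio = W_sand / W_metal
Ratio = 1366 kg / 212 kg = 6.4434

Answer: 6.4434


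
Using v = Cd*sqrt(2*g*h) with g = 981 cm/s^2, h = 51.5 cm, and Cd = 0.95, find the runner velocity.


Formula: v = Cd * sqrt(2 * g * h)  (Torricelli with discharge coefficient)
2*g*h = 2 * 981 * 51.5 = 101043.0 cm^2/s^2
sqrt(101043.0) = 317.87262 cm/s
v = 0.95 * 317.87262 = 301.9790 cm/s


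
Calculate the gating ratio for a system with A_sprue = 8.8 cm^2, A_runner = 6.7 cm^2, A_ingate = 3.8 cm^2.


Sprue:Runner:Ingate = 1 : 6.7/8.8 : 3.8/8.8 = 1:0.76:0.43


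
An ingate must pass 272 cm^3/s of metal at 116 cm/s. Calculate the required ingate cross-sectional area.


Formula: A_ingate = Q / v  (continuity equation)
A = 272 cm^3/s / 116 cm/s = 2.3448 cm^2


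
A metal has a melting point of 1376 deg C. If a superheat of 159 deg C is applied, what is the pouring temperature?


Formula: T_pour = T_melt + Superheat
T_pour = 1376 + 159 = 1535 deg C

Final answer: 1535 deg C


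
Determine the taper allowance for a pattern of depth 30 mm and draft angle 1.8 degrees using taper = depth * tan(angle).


Formula: taper = depth * tan(draft_angle)
tan(1.8 deg) = 0.0314263
taper = 30 mm * 0.0314263 = 0.9428 mm


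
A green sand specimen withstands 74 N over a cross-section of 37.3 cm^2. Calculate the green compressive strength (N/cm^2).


Formula: Compressive Strength = Force / Area
Strength = 74 N / 37.3 cm^2 = 1.9839 N/cm^2

Answer: 1.9839 N/cm^2


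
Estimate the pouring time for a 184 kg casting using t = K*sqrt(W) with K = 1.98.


Formula: t = K * sqrt(W)
sqrt(W) = sqrt(184) = 13.56466
t = 1.98 * 13.56466 = 26.8580 s

Answer: 26.8580 s


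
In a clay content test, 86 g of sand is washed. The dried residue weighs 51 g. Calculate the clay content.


Formula: Clay% = (W_total - W_washed) / W_total * 100
Clay mass = 86 - 51 = 35 g
Clay% = 35 / 86 * 100 = 40.6977%

40.6977%


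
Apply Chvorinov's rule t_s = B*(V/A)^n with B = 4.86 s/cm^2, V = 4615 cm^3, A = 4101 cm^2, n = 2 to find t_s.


Formula: t_s = B * (V/A)^n  (Chvorinov's rule, n=2)
Modulus M = V/A = 4615/4101 = 1.125335 cm
M^2 = 1.125335^2 = 1.266379 cm^2
t_s = 4.86 * 1.266379 = 6.1546 s

Final answer: 6.1546 s


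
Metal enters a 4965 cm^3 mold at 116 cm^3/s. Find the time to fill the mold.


Formula: t_fill = V_mold / Q_flow
t = 4965 cm^3 / 116 cm^3/s = 42.8017 s


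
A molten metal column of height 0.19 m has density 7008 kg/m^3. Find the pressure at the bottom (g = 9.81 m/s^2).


Formula: P = rho * g * h
rho * g = 7008 * 9.81 = 68748.48 N/m^3
P = 68748.48 * 0.19 = 13062.2112 Pa

Answer: 13062.2112 Pa


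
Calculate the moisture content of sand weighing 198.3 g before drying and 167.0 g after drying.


Formula: MC = (W_wet - W_dry) / W_wet * 100
Water mass = 198.3 - 167.0 = 31.3 g
MC = 31.3 / 198.3 * 100 = 15.7842%


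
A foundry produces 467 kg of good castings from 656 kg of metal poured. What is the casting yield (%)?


Formula: Casting Yield = (W_good / W_total) * 100
Yield = (467 kg / 656 kg) * 100 = 71.1890%

Answer: 71.1890%


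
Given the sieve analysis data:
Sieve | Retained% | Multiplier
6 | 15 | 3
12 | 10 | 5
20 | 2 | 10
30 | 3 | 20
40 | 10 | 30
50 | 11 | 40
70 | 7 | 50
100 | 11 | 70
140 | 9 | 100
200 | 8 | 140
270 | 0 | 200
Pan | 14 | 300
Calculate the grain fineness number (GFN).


Formula: GFN = sum(pct * multiplier) / sum(pct)
sum(pct * multiplier) = 8255
sum(pct) = 100
GFN = 8255 / 100 = 82.55

Answer: 82.55


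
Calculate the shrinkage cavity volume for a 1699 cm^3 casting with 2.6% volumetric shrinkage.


Formula: V_shrink = V_casting * shrinkage_pct / 100
V_shrink = 1699 cm^3 * 2.6 / 100 = 44.1740 cm^3

44.1740 cm^3


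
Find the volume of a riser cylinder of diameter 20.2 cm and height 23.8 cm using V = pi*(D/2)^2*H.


Formula: V = pi * (D/2)^2 * H  (cylinder volume)
Radius = D/2 = 20.2/2 = 10.1 cm
V = pi * 10.1^2 * 23.8 = 7627.2780 cm^3

Answer: 7627.2780 cm^3


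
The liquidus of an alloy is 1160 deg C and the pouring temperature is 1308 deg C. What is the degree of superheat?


Formula: Superheat = T_pour - T_melt
Superheat = 1308 - 1160 = 148 deg C

Answer: 148 deg C


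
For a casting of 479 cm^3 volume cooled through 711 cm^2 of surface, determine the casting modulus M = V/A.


Formula: Casting Modulus M = V / A
M = 479 cm^3 / 711 cm^2 = 0.6737 cm

Final answer: 0.6737 cm


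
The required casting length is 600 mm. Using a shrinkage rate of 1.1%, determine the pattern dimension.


Formula: L_pattern = L_casting * (1 + shrinkage_rate/100)
Shrinkage factor = 1 + 1.1/100 = 1.011
L_pattern = 600 mm * 1.011 = 606.6000 mm

606.6000 mm


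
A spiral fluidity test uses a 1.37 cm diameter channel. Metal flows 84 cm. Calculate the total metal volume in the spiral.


Formula: V = pi * (d/2)^2 * L  (cylinder volume)
Radius = 1.37/2 = 0.685 cm
V = pi * 0.685^2 * 84 = 123.8256 cm^3


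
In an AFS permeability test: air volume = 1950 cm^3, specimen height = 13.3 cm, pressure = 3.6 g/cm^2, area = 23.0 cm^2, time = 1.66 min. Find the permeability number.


Formula: Permeability Number P = (V * H) / (p * A * t)
Numerator: V * H = 1950 * 13.3 = 25935.0
Denominator: p * A * t = 3.6 * 23.0 * 1.66 = 137.448
P = 25935.0 / 137.448 = 188.6895

188.6895


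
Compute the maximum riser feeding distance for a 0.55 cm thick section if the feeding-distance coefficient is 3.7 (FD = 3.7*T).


Formula: FD = 3.7 * T  (riser feeding-distance rule)
FD = 3.7 * 0.55 cm = 2.0350 cm

Final answer: 2.0350 cm


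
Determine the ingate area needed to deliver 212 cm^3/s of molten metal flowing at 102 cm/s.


Formula: A_ingate = Q / v  (continuity equation)
A = 212 cm^3/s / 102 cm/s = 2.0784 cm^2


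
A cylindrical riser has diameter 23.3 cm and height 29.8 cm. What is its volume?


Formula: V = pi * (D/2)^2 * H  (cylinder volume)
Radius = D/2 = 23.3/2 = 11.65 cm
V = pi * 11.65^2 * 29.8 = 12706.2673 cm^3

Final answer: 12706.2673 cm^3


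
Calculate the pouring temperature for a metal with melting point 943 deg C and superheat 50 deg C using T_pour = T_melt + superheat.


Formula: T_pour = T_melt + Superheat
T_pour = 943 + 50 = 993 deg C

993 deg C


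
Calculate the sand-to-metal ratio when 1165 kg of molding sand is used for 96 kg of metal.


Formula: Sand-to-Metal Ratio = W_sand / W_metal
Ratio = 1165 kg / 96 kg = 12.1354


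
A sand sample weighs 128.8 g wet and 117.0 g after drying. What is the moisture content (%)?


Formula: MC = (W_wet - W_dry) / W_wet * 100
Water mass = 128.8 - 117.0 = 11.8 g
MC = 11.8 / 128.8 * 100 = 9.1615%

Final answer: 9.1615%


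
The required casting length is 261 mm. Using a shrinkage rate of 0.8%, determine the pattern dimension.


Formula: L_pattern = L_casting * (1 + shrinkage_rate/100)
Shrinkage factor = 1 + 0.8/100 = 1.008
L_pattern = 261 mm * 1.008 = 263.0880 mm

263.0880 mm


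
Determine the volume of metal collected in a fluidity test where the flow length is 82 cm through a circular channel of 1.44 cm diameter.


Formula: V = pi * (d/2)^2 * L  (cylinder volume)
Radius = 1.44/2 = 0.72 cm
V = pi * 0.72^2 * 82 = 133.5453 cm^3

Answer: 133.5453 cm^3


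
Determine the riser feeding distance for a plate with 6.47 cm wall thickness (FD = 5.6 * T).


Formula: FD = 5.6 * T  (riser feeding-distance rule)
FD = 5.6 * 6.47 cm = 36.2320 cm

Final answer: 36.2320 cm


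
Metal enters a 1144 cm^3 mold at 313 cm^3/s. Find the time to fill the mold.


Formula: t_fill = V_mold / Q_flow
t = 1144 cm^3 / 313 cm^3/s = 3.6550 s


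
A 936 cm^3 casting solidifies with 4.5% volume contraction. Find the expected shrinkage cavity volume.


Formula: V_shrink = V_casting * shrinkage_pct / 100
V_shrink = 936 cm^3 * 4.5 / 100 = 42.1200 cm^3


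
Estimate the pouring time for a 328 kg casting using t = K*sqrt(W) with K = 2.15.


Formula: t = K * sqrt(W)
sqrt(W) = sqrt(328) = 18.11077
t = 2.15 * 18.11077 = 38.9382 s

Answer: 38.9382 s


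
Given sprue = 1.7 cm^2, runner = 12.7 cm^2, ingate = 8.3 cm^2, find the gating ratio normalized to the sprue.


Sprue:Runner:Ingate = 1 : 12.7/1.7 : 8.3/1.7 = 1:7.47:4.88

Answer: 1:7.47:4.88


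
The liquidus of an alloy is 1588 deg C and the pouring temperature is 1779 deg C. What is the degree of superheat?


Formula: Superheat = T_pour - T_melt
Superheat = 1779 - 1588 = 191 deg C

Final answer: 191 deg C


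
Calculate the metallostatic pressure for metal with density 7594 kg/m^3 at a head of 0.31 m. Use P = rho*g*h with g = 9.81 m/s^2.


Formula: P = rho * g * h
rho * g = 7594 * 9.81 = 74497.14 N/m^3
P = 74497.14 * 0.31 = 23094.1134 Pa

Answer: 23094.1134 Pa


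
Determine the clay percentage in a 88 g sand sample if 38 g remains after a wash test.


Formula: Clay% = (W_total - W_washed) / W_total * 100
Clay mass = 88 - 38 = 50 g
Clay% = 50 / 88 * 100 = 56.8182%

Final answer: 56.8182%


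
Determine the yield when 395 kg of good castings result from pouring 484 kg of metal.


Formula: Casting Yield = (W_good / W_total) * 100
Yield = (395 kg / 484 kg) * 100 = 81.6116%


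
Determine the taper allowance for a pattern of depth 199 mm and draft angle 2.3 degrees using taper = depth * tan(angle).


Formula: taper = depth * tan(draft_angle)
tan(2.3 deg) = 0.0401641
taper = 199 mm * 0.0401641 = 7.9927 mm

Final answer: 7.9927 mm


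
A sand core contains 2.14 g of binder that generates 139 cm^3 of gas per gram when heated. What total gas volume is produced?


Formula: V_gas = W_binder * gas_evolution_rate
V = 2.14 g * 139 cm^3/g = 297.4600 cm^3

Final answer: 297.4600 cm^3


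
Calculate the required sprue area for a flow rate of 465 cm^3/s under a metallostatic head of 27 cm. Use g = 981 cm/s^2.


Formula: v = sqrt(2*g*h), A = Q/v
Velocity: v = sqrt(2 * 981 * 27) = sqrt(52974) = 230.1608 cm/s
Sprue area: A = Q / v = 465 / 230.1608 = 2.0203 cm^2

Final answer: 2.0203 cm^2


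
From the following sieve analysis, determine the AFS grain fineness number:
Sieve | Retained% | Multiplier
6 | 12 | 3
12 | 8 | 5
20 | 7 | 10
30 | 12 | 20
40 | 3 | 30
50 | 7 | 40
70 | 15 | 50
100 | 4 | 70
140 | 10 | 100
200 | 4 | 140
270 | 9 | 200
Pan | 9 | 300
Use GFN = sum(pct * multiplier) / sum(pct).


Formula: GFN = sum(pct * multiplier) / sum(pct)
sum(pct * multiplier) = 7846
sum(pct) = 100
GFN = 7846 / 100 = 78.46

78.46


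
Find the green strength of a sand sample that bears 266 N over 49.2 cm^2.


Formula: Compressive Strength = Force / Area
Strength = 266 N / 49.2 cm^2 = 5.4065 N/cm^2

Final answer: 5.4065 N/cm^2


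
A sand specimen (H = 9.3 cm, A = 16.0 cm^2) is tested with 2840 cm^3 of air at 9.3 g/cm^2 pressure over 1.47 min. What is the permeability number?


Formula: Permeability Number P = (V * H) / (p * A * t)
Numerator: V * H = 2840 * 9.3 = 26412.0
Denominator: p * A * t = 9.3 * 16.0 * 1.47 = 218.736
P = 26412.0 / 218.736 = 120.7483

120.7483


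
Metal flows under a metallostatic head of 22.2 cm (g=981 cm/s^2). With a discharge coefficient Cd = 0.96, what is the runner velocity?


Formula: v = Cd * sqrt(2 * g * h)  (Torricelli with discharge coefficient)
2*g*h = 2 * 981 * 22.2 = 43556.4 cm^2/s^2
sqrt(43556.4) = 208.70170 cm/s
v = 0.96 * 208.70170 = 200.3536 cm/s

Final answer: 200.3536 cm/s


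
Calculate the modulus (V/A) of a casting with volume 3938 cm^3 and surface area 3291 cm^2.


Formula: Casting Modulus M = V / A
M = 3938 cm^3 / 3291 cm^2 = 1.1966 cm


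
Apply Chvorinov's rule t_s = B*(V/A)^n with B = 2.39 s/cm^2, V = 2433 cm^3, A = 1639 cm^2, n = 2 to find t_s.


Formula: t_s = B * (V/A)^n  (Chvorinov's rule, n=2)
Modulus M = V/A = 2433/1639 = 1.484442 cm
M^2 = 1.484442^2 = 2.203568 cm^2
t_s = 2.39 * 2.203568 = 5.2665 s


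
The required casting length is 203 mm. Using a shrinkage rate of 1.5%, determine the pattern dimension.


Formula: L_pattern = L_casting * (1 + shrinkage_rate/100)
Shrinkage factor = 1 + 1.5/100 = 1.015
L_pattern = 203 mm * 1.015 = 206.0450 mm

206.0450 mm


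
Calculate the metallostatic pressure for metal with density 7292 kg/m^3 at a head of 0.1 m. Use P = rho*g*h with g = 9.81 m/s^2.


Formula: P = rho * g * h
rho * g = 7292 * 9.81 = 71534.52 N/m^3
P = 71534.52 * 0.1 = 7153.4520 Pa


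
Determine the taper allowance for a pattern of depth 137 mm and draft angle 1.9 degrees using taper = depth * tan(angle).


Formula: taper = depth * tan(draft_angle)
tan(1.9 deg) = 0.0331734
taper = 137 mm * 0.0331734 = 4.5448 mm


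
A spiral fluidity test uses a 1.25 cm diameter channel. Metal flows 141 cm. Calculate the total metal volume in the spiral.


Formula: V = pi * (d/2)^2 * L  (cylinder volume)
Radius = 1.25/2 = 0.625 cm
V = pi * 0.625^2 * 141 = 173.0330 cm^3

173.0330 cm^3


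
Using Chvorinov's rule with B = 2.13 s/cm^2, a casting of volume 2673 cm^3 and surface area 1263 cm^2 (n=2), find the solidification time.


Formula: t_s = B * (V/A)^n  (Chvorinov's rule, n=2)
Modulus M = V/A = 2673/1263 = 2.116390 cm
M^2 = 2.116390^2 = 4.479107 cm^2
t_s = 2.13 * 4.479107 = 9.5405 s

9.5405 s


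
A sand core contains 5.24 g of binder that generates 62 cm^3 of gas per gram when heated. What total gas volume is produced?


Formula: V_gas = W_binder * gas_evolution_rate
V = 5.24 g * 62 cm^3/g = 324.8800 cm^3

Answer: 324.8800 cm^3


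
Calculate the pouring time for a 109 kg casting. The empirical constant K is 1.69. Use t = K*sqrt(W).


Formula: t = K * sqrt(W)
sqrt(W) = sqrt(109) = 10.44031
t = 1.69 * 10.44031 = 17.6441 s

17.6441 s


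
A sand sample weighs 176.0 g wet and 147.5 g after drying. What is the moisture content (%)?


Formula: MC = (W_wet - W_dry) / W_wet * 100
Water mass = 176.0 - 147.5 = 28.5 g
MC = 28.5 / 176.0 * 100 = 16.1932%

Answer: 16.1932%


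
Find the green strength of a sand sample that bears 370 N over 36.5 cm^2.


Formula: Compressive Strength = Force / Area
Strength = 370 N / 36.5 cm^2 = 10.1370 N/cm^2

Final answer: 10.1370 N/cm^2


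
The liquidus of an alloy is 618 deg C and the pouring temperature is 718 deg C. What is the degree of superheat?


Formula: Superheat = T_pour - T_melt
Superheat = 718 - 618 = 100 deg C

Final answer: 100 deg C


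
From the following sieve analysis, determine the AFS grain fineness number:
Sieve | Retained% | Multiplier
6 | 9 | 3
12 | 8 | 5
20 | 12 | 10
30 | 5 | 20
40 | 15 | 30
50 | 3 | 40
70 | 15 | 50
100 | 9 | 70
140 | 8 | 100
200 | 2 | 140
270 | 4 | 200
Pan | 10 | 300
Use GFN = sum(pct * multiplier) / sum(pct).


Formula: GFN = sum(pct * multiplier) / sum(pct)
sum(pct * multiplier) = 7117
sum(pct) = 100
GFN = 7117 / 100 = 71.17

Answer: 71.17


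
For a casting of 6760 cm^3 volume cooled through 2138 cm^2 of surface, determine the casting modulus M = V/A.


Formula: Casting Modulus M = V / A
M = 6760 cm^3 / 2138 cm^2 = 3.1618 cm

Final answer: 3.1618 cm


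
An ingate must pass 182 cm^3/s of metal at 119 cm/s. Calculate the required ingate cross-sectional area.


Formula: A_ingate = Q / v  (continuity equation)
A = 182 cm^3/s / 119 cm/s = 1.5294 cm^2

Answer: 1.5294 cm^2


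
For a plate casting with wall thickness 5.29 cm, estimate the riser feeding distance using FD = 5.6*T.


Formula: FD = 5.6 * T  (riser feeding-distance rule)
FD = 5.6 * 5.29 cm = 29.6240 cm


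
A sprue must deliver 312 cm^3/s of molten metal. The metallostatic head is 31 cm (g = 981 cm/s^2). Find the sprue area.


Formula: v = sqrt(2*g*h), A = Q/v
Velocity: v = sqrt(2 * 981 * 31) = sqrt(60822) = 246.6212 cm/s
Sprue area: A = Q / v = 312 / 246.6212 = 1.2651 cm^2


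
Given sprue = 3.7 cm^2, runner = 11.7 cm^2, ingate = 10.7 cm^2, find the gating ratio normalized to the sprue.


Sprue:Runner:Ingate = 1 : 11.7/3.7 : 10.7/3.7 = 1:3.16:2.89


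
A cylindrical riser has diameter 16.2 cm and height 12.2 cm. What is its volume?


Formula: V = pi * (D/2)^2 * H  (cylinder volume)
Radius = D/2 = 16.2/2 = 8.1 cm
V = pi * 8.1^2 * 12.2 = 2514.6627 cm^3


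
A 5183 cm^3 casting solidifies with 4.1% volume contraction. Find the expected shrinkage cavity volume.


Formula: V_shrink = V_casting * shrinkage_pct / 100
V_shrink = 5183 cm^3 * 4.1 / 100 = 212.5030 cm^3


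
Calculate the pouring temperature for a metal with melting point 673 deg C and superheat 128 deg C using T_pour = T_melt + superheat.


Formula: T_pour = T_melt + Superheat
T_pour = 673 + 128 = 801 deg C


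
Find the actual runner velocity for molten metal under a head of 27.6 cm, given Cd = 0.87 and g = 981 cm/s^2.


Formula: v = Cd * sqrt(2 * g * h)  (Torricelli with discharge coefficient)
2*g*h = 2 * 981 * 27.6 = 54151.2 cm^2/s^2
sqrt(54151.2) = 232.70410 cm/s
v = 0.87 * 232.70410 = 202.4526 cm/s

Final answer: 202.4526 cm/s
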